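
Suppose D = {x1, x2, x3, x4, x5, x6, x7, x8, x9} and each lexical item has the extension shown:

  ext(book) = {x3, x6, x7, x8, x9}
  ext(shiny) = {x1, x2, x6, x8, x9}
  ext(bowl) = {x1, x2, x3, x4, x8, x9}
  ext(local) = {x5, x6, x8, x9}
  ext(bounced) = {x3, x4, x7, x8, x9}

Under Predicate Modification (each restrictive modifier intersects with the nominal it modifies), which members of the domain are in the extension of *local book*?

⟦book⟧ = {x3, x6, x7, x8, x9}
… ∩ ⟦local⟧ = {x3, x6, x7, x8, x9} ∩ {x5, x6, x8, x9} = {x6, x8, x9}
So ⟦local book⟧ = {x6, x8, x9}.

{x6, x8, x9}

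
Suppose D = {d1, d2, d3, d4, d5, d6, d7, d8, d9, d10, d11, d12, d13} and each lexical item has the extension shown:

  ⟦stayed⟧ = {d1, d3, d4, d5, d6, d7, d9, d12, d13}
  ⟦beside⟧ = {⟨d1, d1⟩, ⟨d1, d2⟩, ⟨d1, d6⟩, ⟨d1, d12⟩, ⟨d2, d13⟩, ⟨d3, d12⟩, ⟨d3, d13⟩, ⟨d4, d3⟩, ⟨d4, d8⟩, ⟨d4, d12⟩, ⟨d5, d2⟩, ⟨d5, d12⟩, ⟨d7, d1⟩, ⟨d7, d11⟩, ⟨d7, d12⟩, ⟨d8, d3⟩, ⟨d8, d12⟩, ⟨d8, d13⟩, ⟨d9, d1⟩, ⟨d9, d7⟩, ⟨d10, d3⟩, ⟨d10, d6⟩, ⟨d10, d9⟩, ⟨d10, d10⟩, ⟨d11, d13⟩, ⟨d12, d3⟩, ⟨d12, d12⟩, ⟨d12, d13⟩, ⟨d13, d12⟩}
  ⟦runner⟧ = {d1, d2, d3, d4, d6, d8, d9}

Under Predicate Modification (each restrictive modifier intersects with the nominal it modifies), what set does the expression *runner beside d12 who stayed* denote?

{d1, d3, d4}

⟦beside d12⟧ = {x : ⟨x, d12⟩ ∈ ⟦beside⟧} = {d1, d3, d4, d5, d7, d8, d12, d13}
⟦who stayed⟧ = ⟦stayed⟧ = {d1, d3, d4, d5, d6, d7, d9, d12, d13}
⟦runner⟧ = {d1, d2, d3, d4, d6, d8, d9}
… ∩ ⟦beside d12⟧ = {d1, d2, d3, d4, d6, d8, d9} ∩ {d1, d3, d4, d5, d7, d8, d12, d13} = {d1, d3, d4, d8}
… ∩ ⟦who stayed⟧ = {d1, d3, d4, d8} ∩ {d1, d3, d4, d5, d6, d7, d9, d12, d13} = {d1, d3, d4}
So ⟦runner beside d12 who stayed⟧ = {d1, d3, d4}.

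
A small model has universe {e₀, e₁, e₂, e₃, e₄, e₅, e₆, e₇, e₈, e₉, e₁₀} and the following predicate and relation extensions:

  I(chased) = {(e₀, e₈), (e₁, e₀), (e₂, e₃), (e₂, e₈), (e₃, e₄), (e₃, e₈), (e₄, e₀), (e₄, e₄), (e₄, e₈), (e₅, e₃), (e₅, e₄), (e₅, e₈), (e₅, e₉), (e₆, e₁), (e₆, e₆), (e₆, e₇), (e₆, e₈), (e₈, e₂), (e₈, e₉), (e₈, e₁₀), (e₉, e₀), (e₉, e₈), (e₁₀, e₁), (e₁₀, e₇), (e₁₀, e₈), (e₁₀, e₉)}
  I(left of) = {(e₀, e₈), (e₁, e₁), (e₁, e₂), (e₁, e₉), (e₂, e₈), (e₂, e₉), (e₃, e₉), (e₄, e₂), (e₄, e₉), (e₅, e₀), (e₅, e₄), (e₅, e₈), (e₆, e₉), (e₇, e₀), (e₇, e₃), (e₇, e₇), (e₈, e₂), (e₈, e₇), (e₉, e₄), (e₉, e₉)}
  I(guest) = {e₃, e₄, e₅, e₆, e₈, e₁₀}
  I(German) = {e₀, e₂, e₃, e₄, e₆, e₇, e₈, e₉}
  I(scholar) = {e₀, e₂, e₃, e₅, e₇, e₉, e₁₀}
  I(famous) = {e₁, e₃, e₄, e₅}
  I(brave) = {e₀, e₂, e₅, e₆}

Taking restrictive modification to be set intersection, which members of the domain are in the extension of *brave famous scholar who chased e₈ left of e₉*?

∅

⟦who chased e₈⟧ = {x : ⟨x, e₈⟩ ∈ ⟦chased⟧} = {e₀, e₂, e₃, e₄, e₅, e₆, e₉, e₁₀}
⟦left of e₉⟧ = {x : ⟨x, e₉⟩ ∈ ⟦left of⟧} = {e₁, e₂, e₃, e₄, e₆, e₉}
⟦scholar⟧ = {e₀, e₂, e₃, e₅, e₇, e₉, e₁₀}
… ∩ ⟦who chased e₈⟧ = {e₀, e₂, e₃, e₅, e₇, e₉, e₁₀} ∩ {e₀, e₂, e₃, e₄, e₅, e₆, e₉, e₁₀} = {e₀, e₂, e₃, e₅, e₉, e₁₀}
… ∩ ⟦left of e₉⟧ = {e₀, e₂, e₃, e₅, e₉, e₁₀} ∩ {e₁, e₂, e₃, e₄, e₆, e₉} = {e₂, e₃, e₉}
… ∩ ⟦brave⟧ = {e₂, e₃, e₉} ∩ {e₀, e₂, e₅, e₆} = {e₂}
… ∩ ⟦famous⟧ = {e₂} ∩ {e₁, e₃, e₄, e₅} = ∅
So ⟦brave famous scholar who chased e₈ left of e₉⟧ = ∅.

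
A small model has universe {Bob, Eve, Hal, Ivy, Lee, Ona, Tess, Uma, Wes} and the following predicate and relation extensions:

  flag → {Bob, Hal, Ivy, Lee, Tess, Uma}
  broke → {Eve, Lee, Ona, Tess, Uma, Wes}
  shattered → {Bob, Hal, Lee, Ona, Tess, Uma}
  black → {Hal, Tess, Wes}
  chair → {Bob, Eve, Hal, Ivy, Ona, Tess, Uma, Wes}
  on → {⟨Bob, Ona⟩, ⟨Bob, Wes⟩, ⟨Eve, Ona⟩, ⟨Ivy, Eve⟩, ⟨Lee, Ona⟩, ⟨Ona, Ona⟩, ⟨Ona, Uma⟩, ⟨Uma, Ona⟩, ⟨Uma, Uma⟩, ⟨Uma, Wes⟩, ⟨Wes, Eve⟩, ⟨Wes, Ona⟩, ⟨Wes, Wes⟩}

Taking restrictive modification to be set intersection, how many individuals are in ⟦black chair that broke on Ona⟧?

⟦that broke⟧ = ⟦broke⟧ = {Eve, Lee, Ona, Tess, Uma, Wes}
⟦on Ona⟧ = {x : ⟨x, Ona⟩ ∈ ⟦on⟧} = {Bob, Eve, Lee, Ona, Uma, Wes}
⟦chair⟧ = {Bob, Eve, Hal, Ivy, Ona, Tess, Uma, Wes}
… ∩ ⟦that broke⟧ = {Bob, Eve, Hal, Ivy, Ona, Tess, Uma, Wes} ∩ {Eve, Lee, Ona, Tess, Uma, Wes} = {Eve, Ona, Tess, Uma, Wes}
… ∩ ⟦on Ona⟧ = {Eve, Ona, Tess, Uma, Wes} ∩ {Bob, Eve, Lee, Ona, Uma, Wes} = {Eve, Ona, Uma, Wes}
… ∩ ⟦black⟧ = {Eve, Ona, Uma, Wes} ∩ {Hal, Tess, Wes} = {Wes}
⟦black chair that broke on Ona⟧ = {Wes}, so the cardinality is 1.

1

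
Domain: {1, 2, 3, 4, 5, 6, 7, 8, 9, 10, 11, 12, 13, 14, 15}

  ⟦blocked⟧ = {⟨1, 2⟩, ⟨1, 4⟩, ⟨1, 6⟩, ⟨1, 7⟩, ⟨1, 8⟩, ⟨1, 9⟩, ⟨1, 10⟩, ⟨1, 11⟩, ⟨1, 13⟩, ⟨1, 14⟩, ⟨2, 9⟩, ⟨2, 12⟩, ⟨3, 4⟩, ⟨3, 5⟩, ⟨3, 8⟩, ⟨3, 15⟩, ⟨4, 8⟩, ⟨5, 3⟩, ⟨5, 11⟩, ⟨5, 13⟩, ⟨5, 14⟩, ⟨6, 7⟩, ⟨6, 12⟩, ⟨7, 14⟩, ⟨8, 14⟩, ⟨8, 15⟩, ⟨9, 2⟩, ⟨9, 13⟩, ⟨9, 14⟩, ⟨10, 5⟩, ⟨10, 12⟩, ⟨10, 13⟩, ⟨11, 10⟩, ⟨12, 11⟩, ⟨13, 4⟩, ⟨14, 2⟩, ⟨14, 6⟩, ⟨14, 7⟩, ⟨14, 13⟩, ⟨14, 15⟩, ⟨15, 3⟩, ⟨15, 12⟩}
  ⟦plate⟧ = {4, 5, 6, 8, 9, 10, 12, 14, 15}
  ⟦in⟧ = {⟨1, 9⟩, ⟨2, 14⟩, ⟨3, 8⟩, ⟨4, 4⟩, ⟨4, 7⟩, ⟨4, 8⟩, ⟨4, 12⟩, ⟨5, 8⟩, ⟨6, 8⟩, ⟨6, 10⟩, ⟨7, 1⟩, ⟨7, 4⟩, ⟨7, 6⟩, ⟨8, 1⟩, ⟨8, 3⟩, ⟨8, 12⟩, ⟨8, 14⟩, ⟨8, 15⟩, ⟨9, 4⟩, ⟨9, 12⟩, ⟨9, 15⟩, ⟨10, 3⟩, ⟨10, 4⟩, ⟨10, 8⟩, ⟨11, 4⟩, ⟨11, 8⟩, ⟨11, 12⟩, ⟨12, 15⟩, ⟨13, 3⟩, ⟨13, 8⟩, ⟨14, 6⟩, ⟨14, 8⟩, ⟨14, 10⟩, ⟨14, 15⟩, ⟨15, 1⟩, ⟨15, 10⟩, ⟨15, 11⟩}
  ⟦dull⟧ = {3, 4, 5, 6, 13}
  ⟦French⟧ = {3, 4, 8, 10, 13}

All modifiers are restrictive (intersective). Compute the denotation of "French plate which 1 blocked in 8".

{4, 10}

⟦which 1 blocked⟧ = {x : ⟨1, x⟩ ∈ ⟦blocked⟧} = {2, 4, 6, 7, 8, 9, 10, 11, 13, 14}
⟦in 8⟧ = {x : ⟨x, 8⟩ ∈ ⟦in⟧} = {3, 4, 5, 6, 10, 11, 13, 14}
⟦plate⟧ = {4, 5, 6, 8, 9, 10, 12, 14, 15}
… ∩ ⟦which 1 blocked⟧ = {4, 5, 6, 8, 9, 10, 12, 14, 15} ∩ {2, 4, 6, 7, 8, 9, 10, 11, 13, 14} = {4, 6, 8, 9, 10, 14}
… ∩ ⟦in 8⟧ = {4, 6, 8, 9, 10, 14} ∩ {3, 4, 5, 6, 10, 11, 13, 14} = {4, 6, 10, 14}
… ∩ ⟦French⟧ = {4, 6, 10, 14} ∩ {3, 4, 8, 10, 13} = {4, 10}
So ⟦French plate which 1 blocked in 8⟧ = {4, 10}.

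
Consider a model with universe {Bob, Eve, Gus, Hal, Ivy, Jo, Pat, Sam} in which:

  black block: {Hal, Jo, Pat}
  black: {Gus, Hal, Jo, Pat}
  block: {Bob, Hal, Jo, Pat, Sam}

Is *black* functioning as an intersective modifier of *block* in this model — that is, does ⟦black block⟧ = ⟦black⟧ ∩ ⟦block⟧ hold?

⟦black⟧ ∩ ⟦block⟧ = {Gus, Hal, Jo, Pat} ∩ {Bob, Hal, Jo, Pat, Sam} = {Hal, Jo, Pat}
Observed ⟦black block⟧ = {Hal, Jo, Pat}.
These coincide, so the modifier is intersective here.

yes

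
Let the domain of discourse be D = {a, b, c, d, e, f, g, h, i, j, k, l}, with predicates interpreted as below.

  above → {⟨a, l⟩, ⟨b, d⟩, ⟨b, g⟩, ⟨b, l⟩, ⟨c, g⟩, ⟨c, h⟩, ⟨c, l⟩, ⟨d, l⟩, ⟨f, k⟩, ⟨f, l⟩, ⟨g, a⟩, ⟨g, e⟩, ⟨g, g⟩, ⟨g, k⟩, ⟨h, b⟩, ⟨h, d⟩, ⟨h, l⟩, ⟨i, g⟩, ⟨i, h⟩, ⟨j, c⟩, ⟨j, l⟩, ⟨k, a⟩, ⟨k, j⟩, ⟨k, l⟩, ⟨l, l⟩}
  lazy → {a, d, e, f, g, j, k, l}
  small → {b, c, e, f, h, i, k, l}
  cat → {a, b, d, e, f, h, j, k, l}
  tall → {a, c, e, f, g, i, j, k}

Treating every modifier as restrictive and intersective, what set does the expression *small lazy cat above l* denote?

{f, k, l}

⟦above l⟧ = {x : ⟨x, l⟩ ∈ ⟦above⟧} = {a, b, c, d, f, h, j, k, l}
⟦cat⟧ = {a, b, d, e, f, h, j, k, l}
… ∩ ⟦above l⟧ = {a, b, d, e, f, h, j, k, l} ∩ {a, b, c, d, f, h, j, k, l} = {a, b, d, f, h, j, k, l}
… ∩ ⟦small⟧ = {a, b, d, f, h, j, k, l} ∩ {b, c, e, f, h, i, k, l} = {b, f, h, k, l}
… ∩ ⟦lazy⟧ = {b, f, h, k, l} ∩ {a, d, e, f, g, j, k, l} = {f, k, l}
So ⟦small lazy cat above l⟧ = {f, k, l}.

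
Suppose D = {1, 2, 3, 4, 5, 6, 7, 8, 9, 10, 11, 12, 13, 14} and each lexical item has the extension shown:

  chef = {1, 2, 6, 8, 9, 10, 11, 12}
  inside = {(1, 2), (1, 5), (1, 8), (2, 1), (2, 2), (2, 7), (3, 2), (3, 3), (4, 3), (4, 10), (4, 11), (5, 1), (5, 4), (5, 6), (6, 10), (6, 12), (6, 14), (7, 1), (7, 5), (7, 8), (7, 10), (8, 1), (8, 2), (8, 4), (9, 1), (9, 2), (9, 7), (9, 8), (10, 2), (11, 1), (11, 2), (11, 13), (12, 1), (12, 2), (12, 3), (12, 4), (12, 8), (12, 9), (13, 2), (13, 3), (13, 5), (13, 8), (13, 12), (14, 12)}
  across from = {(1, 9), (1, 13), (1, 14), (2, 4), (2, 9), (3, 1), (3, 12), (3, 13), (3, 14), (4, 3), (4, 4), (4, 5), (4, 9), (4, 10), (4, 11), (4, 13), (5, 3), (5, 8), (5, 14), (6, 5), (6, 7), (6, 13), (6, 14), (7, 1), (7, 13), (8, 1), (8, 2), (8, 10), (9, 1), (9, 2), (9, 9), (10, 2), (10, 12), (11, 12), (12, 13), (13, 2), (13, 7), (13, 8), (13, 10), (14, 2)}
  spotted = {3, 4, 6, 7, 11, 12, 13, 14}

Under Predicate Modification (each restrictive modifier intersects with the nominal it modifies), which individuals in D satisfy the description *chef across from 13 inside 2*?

{1, 12}

⟦across from 13⟧ = {x : ⟨x, 13⟩ ∈ ⟦across from⟧} = {1, 3, 4, 6, 7, 12}
⟦inside 2⟧ = {x : ⟨x, 2⟩ ∈ ⟦inside⟧} = {1, 2, 3, 8, 9, 10, 11, 12, 13}
⟦chef⟧ = {1, 2, 6, 8, 9, 10, 11, 12}
… ∩ ⟦across from 13⟧ = {1, 2, 6, 8, 9, 10, 11, 12} ∩ {1, 3, 4, 6, 7, 12} = {1, 6, 12}
… ∩ ⟦inside 2⟧ = {1, 6, 12} ∩ {1, 2, 3, 8, 9, 10, 11, 12, 13} = {1, 12}
So ⟦chef across from 13 inside 2⟧ = {1, 12}.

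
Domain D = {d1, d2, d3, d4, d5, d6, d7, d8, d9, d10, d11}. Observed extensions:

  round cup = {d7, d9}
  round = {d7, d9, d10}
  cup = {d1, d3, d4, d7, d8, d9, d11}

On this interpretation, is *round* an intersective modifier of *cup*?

⟦round⟧ ∩ ⟦cup⟧ = {d7, d9, d10} ∩ {d1, d3, d4, d7, d8, d9, d11} = {d7, d9}
Observed ⟦round cup⟧ = {d7, d9}.
These coincide, so the modifier is intersective here.

yes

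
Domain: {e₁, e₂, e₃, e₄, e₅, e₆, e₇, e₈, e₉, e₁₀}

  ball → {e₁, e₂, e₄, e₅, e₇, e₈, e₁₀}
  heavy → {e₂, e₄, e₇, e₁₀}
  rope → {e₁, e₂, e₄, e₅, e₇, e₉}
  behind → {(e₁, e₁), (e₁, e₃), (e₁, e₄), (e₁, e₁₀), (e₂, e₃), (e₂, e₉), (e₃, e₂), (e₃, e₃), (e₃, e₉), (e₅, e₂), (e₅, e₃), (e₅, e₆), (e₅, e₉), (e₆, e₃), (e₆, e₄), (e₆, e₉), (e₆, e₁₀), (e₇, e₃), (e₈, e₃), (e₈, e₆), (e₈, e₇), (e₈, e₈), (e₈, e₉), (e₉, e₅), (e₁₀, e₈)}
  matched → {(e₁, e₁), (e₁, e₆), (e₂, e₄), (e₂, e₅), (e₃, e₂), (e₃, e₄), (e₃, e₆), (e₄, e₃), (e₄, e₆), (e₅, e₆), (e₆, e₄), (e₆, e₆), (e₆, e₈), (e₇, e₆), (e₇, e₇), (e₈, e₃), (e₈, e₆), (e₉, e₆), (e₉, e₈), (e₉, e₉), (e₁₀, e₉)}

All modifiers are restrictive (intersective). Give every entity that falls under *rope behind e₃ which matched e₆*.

{e₁, e₅, e₇}

⟦behind e₃⟧ = {x : ⟨x, e₃⟩ ∈ ⟦behind⟧} = {e₁, e₂, e₃, e₅, e₆, e₇, e₈}
⟦which matched e₆⟧ = {x : ⟨x, e₆⟩ ∈ ⟦matched⟧} = {e₁, e₃, e₄, e₅, e₆, e₇, e₈, e₉}
⟦rope⟧ = {e₁, e₂, e₄, e₅, e₇, e₉}
… ∩ ⟦behind e₃⟧ = {e₁, e₂, e₄, e₅, e₇, e₉} ∩ {e₁, e₂, e₃, e₅, e₆, e₇, e₈} = {e₁, e₂, e₅, e₇}
… ∩ ⟦which matched e₆⟧ = {e₁, e₂, e₅, e₇} ∩ {e₁, e₃, e₄, e₅, e₆, e₇, e₈, e₉} = {e₁, e₅, e₇}
So ⟦rope behind e₃ which matched e₆⟧ = {e₁, e₅, e₇}.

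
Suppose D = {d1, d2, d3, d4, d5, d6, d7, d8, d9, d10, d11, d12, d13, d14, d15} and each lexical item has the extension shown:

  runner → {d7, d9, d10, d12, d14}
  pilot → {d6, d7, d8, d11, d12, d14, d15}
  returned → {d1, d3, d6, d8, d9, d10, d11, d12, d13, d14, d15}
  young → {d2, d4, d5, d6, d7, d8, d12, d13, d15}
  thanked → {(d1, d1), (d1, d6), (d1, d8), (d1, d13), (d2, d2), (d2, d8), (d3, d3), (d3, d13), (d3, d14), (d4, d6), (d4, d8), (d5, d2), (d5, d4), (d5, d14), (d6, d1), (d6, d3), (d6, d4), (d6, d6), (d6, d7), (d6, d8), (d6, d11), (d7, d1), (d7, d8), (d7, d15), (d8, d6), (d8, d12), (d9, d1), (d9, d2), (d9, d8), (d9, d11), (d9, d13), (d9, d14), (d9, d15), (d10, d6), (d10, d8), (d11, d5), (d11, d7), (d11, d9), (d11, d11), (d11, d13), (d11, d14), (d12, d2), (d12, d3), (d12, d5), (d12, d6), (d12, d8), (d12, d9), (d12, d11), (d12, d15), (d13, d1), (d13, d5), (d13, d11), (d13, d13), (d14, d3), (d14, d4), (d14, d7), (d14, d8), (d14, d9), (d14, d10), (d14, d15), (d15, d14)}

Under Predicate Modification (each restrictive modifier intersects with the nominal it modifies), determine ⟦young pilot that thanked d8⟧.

{d6, d7, d12}

⟦that thanked d8⟧ = {x : ⟨x, d8⟩ ∈ ⟦thanked⟧} = {d1, d2, d4, d6, d7, d9, d10, d12, d14}
⟦pilot⟧ = {d6, d7, d8, d11, d12, d14, d15}
… ∩ ⟦that thanked d8⟧ = {d6, d7, d8, d11, d12, d14, d15} ∩ {d1, d2, d4, d6, d7, d9, d10, d12, d14} = {d6, d7, d12, d14}
… ∩ ⟦young⟧ = {d6, d7, d12, d14} ∩ {d2, d4, d5, d6, d7, d8, d12, d13, d15} = {d6, d7, d12}
So ⟦young pilot that thanked d8⟧ = {d6, d7, d12}.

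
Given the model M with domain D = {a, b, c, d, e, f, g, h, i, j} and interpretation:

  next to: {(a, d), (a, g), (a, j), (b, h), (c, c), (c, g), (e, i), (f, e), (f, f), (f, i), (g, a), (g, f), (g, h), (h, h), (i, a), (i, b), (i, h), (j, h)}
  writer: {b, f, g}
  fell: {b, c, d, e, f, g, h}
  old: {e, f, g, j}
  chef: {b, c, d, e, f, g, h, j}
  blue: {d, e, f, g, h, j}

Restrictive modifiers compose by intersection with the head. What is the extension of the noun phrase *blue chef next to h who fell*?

{g, h}

⟦next to h⟧ = {x : ⟨x, h⟩ ∈ ⟦next to⟧} = {b, g, h, i, j}
⟦who fell⟧ = ⟦fell⟧ = {b, c, d, e, f, g, h}
⟦chef⟧ = {b, c, d, e, f, g, h, j}
… ∩ ⟦next to h⟧ = {b, c, d, e, f, g, h, j} ∩ {b, g, h, i, j} = {b, g, h, j}
… ∩ ⟦who fell⟧ = {b, g, h, j} ∩ {b, c, d, e, f, g, h} = {b, g, h}
… ∩ ⟦blue⟧ = {b, g, h} ∩ {d, e, f, g, h, j} = {g, h}
So ⟦blue chef next to h who fell⟧ = {g, h}.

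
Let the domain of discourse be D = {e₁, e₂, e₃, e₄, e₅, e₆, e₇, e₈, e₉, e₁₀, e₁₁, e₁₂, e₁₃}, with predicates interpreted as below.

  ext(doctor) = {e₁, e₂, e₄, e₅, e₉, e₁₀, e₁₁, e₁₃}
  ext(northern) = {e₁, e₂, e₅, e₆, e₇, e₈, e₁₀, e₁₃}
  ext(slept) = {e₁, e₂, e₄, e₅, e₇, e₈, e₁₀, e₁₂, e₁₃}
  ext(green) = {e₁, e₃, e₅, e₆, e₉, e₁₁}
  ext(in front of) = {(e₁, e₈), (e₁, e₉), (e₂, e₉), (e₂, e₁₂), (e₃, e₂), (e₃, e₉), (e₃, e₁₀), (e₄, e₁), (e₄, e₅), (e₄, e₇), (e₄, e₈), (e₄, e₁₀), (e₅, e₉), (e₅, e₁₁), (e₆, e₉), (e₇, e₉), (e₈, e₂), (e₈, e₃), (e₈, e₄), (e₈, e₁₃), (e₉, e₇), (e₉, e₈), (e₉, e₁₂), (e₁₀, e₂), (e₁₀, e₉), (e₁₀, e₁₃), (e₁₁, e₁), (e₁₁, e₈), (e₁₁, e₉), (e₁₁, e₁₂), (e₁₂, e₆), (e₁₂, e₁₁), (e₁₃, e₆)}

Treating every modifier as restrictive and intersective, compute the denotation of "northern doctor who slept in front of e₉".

{e₁, e₂, e₅, e₁₀}

⟦who slept⟧ = ⟦slept⟧ = {e₁, e₂, e₄, e₅, e₇, e₈, e₁₀, e₁₂, e₁₃}
⟦in front of e₉⟧ = {x : ⟨x, e₉⟩ ∈ ⟦in front of⟧} = {e₁, e₂, e₃, e₅, e₆, e₇, e₁₀, e₁₁}
⟦doctor⟧ = {e₁, e₂, e₄, e₅, e₉, e₁₀, e₁₁, e₁₃}
… ∩ ⟦who slept⟧ = {e₁, e₂, e₄, e₅, e₉, e₁₀, e₁₁, e₁₃} ∩ {e₁, e₂, e₄, e₅, e₇, e₈, e₁₀, e₁₂, e₁₃} = {e₁, e₂, e₄, e₅, e₁₀, e₁₃}
… ∩ ⟦in front of e₉⟧ = {e₁, e₂, e₄, e₅, e₁₀, e₁₃} ∩ {e₁, e₂, e₃, e₅, e₆, e₇, e₁₀, e₁₁} = {e₁, e₂, e₅, e₁₀}
… ∩ ⟦northern⟧ = {e₁, e₂, e₅, e₁₀} ∩ {e₁, e₂, e₅, e₆, e₇, e₈, e₁₀, e₁₃} = {e₁, e₂, e₅, e₁₀}
So ⟦northern doctor who slept in front of e₉⟧ = {e₁, e₂, e₅, e₁₀}.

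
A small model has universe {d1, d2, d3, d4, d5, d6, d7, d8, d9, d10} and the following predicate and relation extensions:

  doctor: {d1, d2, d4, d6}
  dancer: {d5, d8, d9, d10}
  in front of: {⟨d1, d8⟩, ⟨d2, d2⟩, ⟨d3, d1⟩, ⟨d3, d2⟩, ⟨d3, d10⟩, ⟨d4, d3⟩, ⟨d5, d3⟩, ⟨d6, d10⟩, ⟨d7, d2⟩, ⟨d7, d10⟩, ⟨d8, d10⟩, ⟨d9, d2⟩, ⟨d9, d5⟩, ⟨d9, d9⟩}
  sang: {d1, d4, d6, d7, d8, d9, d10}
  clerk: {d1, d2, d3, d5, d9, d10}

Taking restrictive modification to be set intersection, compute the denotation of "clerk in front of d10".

{d3}

⟦in front of d10⟧ = {x : ⟨x, d10⟩ ∈ ⟦in front of⟧} = {d3, d6, d7, d8}
⟦clerk⟧ = {d1, d2, d3, d5, d9, d10}
… ∩ ⟦in front of d10⟧ = {d1, d2, d3, d5, d9, d10} ∩ {d3, d6, d7, d8} = {d3}
So ⟦clerk in front of d10⟧ = {d3}.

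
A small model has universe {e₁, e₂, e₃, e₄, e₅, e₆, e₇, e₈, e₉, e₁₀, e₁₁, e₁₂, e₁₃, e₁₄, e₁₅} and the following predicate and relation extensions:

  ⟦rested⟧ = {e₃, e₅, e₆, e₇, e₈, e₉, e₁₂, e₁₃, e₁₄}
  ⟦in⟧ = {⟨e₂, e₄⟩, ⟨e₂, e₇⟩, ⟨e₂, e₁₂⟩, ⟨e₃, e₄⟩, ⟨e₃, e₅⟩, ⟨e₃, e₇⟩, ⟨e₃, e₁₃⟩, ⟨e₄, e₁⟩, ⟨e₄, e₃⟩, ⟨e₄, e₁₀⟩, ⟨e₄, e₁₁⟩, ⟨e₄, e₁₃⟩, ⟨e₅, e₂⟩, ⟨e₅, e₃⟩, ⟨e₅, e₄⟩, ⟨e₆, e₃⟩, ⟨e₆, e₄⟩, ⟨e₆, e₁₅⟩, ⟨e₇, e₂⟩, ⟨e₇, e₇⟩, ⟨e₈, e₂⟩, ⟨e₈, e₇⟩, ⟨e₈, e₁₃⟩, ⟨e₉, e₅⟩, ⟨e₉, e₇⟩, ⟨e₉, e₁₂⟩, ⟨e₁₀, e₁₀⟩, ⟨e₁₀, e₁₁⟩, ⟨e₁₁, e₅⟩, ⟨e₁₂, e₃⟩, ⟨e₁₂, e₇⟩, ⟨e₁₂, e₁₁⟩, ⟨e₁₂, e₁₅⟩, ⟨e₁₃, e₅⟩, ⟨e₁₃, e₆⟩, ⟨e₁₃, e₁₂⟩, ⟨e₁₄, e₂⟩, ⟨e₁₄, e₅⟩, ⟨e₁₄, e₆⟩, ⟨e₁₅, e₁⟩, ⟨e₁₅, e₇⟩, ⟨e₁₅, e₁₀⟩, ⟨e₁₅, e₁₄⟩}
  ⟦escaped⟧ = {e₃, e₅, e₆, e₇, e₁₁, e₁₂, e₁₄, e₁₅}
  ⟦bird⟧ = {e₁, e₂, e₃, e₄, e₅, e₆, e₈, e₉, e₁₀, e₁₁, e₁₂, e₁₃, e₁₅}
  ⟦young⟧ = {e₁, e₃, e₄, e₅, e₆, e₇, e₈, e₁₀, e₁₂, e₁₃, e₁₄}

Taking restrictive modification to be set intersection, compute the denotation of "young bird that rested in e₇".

⟦that rested⟧ = ⟦rested⟧ = {e₃, e₅, e₆, e₇, e₈, e₉, e₁₂, e₁₃, e₁₄}
⟦in e₇⟧ = {x : ⟨x, e₇⟩ ∈ ⟦in⟧} = {e₂, e₃, e₇, e₈, e₉, e₁₂, e₁₅}
⟦bird⟧ = {e₁, e₂, e₃, e₄, e₅, e₆, e₈, e₉, e₁₀, e₁₁, e₁₂, e₁₃, e₁₅}
… ∩ ⟦that rested⟧ = {e₁, e₂, e₃, e₄, e₅, e₆, e₈, e₉, e₁₀, e₁₁, e₁₂, e₁₃, e₁₅} ∩ {e₃, e₅, e₆, e₇, e₈, e₉, e₁₂, e₁₃, e₁₄} = {e₃, e₅, e₆, e₈, e₉, e₁₂, e₁₃}
… ∩ ⟦in e₇⟧ = {e₃, e₅, e₆, e₈, e₉, e₁₂, e₁₃} ∩ {e₂, e₃, e₇, e₈, e₉, e₁₂, e₁₅} = {e₃, e₈, e₉, e₁₂}
… ∩ ⟦young⟧ = {e₃, e₈, e₉, e₁₂} ∩ {e₁, e₃, e₄, e₅, e₆, e₇, e₈, e₁₀, e₁₂, e₁₃, e₁₄} = {e₃, e₈, e₁₂}
So ⟦young bird that rested in e₇⟧ = {e₃, e₈, e₁₂}.

{e₃, e₈, e₁₂}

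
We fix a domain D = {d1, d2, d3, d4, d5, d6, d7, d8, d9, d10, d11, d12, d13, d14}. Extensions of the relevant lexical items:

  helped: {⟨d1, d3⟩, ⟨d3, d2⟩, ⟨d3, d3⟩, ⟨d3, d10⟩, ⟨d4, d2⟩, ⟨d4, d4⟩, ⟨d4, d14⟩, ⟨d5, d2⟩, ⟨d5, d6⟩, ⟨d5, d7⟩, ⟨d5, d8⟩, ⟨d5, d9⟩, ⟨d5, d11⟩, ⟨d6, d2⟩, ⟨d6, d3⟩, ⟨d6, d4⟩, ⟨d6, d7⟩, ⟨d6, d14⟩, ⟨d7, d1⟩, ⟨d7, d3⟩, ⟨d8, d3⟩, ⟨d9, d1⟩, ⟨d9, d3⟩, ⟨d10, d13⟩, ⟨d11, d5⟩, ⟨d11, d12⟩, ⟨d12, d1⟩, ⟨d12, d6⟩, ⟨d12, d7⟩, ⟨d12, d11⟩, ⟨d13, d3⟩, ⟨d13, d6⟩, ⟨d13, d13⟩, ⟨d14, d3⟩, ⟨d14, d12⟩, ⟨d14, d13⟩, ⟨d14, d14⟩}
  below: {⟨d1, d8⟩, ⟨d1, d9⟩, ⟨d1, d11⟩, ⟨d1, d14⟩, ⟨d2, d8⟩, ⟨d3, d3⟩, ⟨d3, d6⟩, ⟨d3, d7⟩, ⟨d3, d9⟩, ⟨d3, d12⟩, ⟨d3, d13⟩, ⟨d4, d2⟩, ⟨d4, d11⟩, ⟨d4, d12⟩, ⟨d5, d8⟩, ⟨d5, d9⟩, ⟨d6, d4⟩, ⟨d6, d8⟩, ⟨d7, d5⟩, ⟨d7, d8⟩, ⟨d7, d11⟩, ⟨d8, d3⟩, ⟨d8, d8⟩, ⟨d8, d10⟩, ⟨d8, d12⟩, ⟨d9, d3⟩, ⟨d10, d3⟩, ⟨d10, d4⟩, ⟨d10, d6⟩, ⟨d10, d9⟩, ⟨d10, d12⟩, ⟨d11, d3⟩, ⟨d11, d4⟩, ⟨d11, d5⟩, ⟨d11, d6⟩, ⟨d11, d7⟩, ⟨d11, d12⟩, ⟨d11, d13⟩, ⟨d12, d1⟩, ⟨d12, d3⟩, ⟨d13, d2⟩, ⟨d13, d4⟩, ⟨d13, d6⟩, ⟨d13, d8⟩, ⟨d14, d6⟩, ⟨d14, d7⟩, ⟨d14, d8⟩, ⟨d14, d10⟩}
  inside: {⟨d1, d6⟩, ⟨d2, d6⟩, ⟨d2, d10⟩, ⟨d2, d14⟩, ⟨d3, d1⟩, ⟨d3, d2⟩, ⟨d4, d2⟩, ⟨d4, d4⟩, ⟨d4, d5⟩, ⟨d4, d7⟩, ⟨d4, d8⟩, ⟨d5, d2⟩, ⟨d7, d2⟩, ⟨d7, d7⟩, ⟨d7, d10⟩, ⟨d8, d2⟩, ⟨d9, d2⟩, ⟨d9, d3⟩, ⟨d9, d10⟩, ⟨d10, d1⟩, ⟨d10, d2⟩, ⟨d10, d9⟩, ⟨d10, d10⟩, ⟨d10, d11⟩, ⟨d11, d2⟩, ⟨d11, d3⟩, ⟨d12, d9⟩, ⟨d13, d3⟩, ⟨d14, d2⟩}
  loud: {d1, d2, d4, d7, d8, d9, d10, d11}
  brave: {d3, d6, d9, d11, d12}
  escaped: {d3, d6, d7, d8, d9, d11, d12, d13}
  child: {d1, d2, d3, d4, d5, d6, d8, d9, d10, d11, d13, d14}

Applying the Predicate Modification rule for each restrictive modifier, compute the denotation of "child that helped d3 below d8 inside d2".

{d8, d14}

⟦that helped d3⟧ = {x : ⟨x, d3⟩ ∈ ⟦helped⟧} = {d1, d3, d6, d7, d8, d9, d13, d14}
⟦below d8⟧ = {x : ⟨x, d8⟩ ∈ ⟦below⟧} = {d1, d2, d5, d6, d7, d8, d13, d14}
⟦inside d2⟧ = {x : ⟨x, d2⟩ ∈ ⟦inside⟧} = {d3, d4, d5, d7, d8, d9, d10, d11, d14}
⟦child⟧ = {d1, d2, d3, d4, d5, d6, d8, d9, d10, d11, d13, d14}
… ∩ ⟦that helped d3⟧ = {d1, d2, d3, d4, d5, d6, d8, d9, d10, d11, d13, d14} ∩ {d1, d3, d6, d7, d8, d9, d13, d14} = {d1, d3, d6, d8, d9, d13, d14}
… ∩ ⟦below d8⟧ = {d1, d3, d6, d8, d9, d13, d14} ∩ {d1, d2, d5, d6, d7, d8, d13, d14} = {d1, d6, d8, d13, d14}
… ∩ ⟦inside d2⟧ = {d1, d6, d8, d13, d14} ∩ {d3, d4, d5, d7, d8, d9, d10, d11, d14} = {d8, d14}
So ⟦child that helped d3 below d8 inside d2⟧ = {d8, d14}.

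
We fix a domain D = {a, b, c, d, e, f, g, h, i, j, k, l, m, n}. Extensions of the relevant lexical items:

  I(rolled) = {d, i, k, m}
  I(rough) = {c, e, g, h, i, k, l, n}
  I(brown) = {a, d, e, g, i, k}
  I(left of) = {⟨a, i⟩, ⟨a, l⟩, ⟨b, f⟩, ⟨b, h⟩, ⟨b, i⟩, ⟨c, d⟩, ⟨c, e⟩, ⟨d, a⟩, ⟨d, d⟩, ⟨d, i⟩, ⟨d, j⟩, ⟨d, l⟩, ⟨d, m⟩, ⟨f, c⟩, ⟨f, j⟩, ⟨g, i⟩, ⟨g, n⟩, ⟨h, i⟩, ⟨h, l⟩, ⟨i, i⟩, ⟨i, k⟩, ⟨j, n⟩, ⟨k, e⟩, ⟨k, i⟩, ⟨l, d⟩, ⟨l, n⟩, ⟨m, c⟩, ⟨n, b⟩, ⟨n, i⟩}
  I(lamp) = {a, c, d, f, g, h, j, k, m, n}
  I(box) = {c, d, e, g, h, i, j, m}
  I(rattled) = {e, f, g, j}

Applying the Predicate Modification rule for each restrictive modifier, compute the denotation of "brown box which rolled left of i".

{d, i}

⟦which rolled⟧ = ⟦rolled⟧ = {d, i, k, m}
⟦left of i⟧ = {x : ⟨x, i⟩ ∈ ⟦left of⟧} = {a, b, d, g, h, i, k, n}
⟦box⟧ = {c, d, e, g, h, i, j, m}
… ∩ ⟦which rolled⟧ = {c, d, e, g, h, i, j, m} ∩ {d, i, k, m} = {d, i, m}
… ∩ ⟦left of i⟧ = {d, i, m} ∩ {a, b, d, g, h, i, k, n} = {d, i}
… ∩ ⟦brown⟧ = {d, i} ∩ {a, d, e, g, i, k} = {d, i}
So ⟦brown box which rolled left of i⟧ = {d, i}.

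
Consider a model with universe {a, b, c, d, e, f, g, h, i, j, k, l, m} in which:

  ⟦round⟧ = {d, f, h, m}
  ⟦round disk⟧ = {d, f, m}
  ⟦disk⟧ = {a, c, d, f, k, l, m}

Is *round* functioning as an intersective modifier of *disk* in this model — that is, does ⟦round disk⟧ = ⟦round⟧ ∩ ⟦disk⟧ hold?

⟦round⟧ ∩ ⟦disk⟧ = {d, f, h, m} ∩ {a, c, d, f, k, l, m} = {d, f, m}
Observed ⟦round disk⟧ = {d, f, m}.
These coincide, so the modifier is intersective here.

yes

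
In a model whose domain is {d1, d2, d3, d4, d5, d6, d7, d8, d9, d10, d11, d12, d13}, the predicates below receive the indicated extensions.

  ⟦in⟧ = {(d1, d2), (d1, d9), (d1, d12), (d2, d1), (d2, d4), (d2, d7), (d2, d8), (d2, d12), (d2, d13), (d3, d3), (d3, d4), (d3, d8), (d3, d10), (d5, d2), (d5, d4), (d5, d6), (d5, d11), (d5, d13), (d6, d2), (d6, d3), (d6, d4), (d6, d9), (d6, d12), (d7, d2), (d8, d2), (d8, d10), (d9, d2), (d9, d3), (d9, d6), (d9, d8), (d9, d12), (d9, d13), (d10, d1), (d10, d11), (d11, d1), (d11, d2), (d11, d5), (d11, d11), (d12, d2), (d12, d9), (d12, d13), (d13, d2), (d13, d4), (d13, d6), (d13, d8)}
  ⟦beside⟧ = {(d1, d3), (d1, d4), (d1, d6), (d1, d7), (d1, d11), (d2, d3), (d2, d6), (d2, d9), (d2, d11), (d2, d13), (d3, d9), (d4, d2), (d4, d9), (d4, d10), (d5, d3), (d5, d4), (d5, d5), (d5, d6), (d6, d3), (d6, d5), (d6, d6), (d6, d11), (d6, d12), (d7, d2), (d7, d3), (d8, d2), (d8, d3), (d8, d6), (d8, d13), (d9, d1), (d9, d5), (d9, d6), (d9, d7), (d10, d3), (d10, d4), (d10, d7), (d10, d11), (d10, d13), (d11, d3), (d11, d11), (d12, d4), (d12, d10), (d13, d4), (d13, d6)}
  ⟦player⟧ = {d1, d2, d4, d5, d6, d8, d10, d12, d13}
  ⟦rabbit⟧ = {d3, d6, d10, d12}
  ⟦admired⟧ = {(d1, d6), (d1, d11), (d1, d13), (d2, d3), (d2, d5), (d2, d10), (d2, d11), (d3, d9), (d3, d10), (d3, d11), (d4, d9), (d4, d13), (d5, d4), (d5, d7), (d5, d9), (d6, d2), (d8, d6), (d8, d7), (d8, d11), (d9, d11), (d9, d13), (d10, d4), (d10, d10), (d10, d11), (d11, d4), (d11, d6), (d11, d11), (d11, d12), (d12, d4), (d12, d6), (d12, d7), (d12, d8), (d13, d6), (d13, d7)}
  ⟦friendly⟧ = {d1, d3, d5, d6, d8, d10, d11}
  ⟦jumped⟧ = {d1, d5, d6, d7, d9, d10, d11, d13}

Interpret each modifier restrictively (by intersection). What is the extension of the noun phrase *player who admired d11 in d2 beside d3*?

⟦who admired d11⟧ = {x : ⟨x, d11⟩ ∈ ⟦admired⟧} = {d1, d2, d3, d8, d9, d10, d11}
⟦in d2⟧ = {x : ⟨x, d2⟩ ∈ ⟦in⟧} = {d1, d5, d6, d7, d8, d9, d11, d12, d13}
⟦beside d3⟧ = {x : ⟨x, d3⟩ ∈ ⟦beside⟧} = {d1, d2, d5, d6, d7, d8, d10, d11}
⟦player⟧ = {d1, d2, d4, d5, d6, d8, d10, d12, d13}
… ∩ ⟦who admired d11⟧ = {d1, d2, d4, d5, d6, d8, d10, d12, d13} ∩ {d1, d2, d3, d8, d9, d10, d11} = {d1, d2, d8, d10}
… ∩ ⟦in d2⟧ = {d1, d2, d8, d10} ∩ {d1, d5, d6, d7, d8, d9, d11, d12, d13} = {d1, d8}
… ∩ ⟦beside d3⟧ = {d1, d8} ∩ {d1, d2, d5, d6, d7, d8, d10, d11} = {d1, d8}
So ⟦player who admired d11 in d2 beside d3⟧ = {d1, d8}.

{d1, d8}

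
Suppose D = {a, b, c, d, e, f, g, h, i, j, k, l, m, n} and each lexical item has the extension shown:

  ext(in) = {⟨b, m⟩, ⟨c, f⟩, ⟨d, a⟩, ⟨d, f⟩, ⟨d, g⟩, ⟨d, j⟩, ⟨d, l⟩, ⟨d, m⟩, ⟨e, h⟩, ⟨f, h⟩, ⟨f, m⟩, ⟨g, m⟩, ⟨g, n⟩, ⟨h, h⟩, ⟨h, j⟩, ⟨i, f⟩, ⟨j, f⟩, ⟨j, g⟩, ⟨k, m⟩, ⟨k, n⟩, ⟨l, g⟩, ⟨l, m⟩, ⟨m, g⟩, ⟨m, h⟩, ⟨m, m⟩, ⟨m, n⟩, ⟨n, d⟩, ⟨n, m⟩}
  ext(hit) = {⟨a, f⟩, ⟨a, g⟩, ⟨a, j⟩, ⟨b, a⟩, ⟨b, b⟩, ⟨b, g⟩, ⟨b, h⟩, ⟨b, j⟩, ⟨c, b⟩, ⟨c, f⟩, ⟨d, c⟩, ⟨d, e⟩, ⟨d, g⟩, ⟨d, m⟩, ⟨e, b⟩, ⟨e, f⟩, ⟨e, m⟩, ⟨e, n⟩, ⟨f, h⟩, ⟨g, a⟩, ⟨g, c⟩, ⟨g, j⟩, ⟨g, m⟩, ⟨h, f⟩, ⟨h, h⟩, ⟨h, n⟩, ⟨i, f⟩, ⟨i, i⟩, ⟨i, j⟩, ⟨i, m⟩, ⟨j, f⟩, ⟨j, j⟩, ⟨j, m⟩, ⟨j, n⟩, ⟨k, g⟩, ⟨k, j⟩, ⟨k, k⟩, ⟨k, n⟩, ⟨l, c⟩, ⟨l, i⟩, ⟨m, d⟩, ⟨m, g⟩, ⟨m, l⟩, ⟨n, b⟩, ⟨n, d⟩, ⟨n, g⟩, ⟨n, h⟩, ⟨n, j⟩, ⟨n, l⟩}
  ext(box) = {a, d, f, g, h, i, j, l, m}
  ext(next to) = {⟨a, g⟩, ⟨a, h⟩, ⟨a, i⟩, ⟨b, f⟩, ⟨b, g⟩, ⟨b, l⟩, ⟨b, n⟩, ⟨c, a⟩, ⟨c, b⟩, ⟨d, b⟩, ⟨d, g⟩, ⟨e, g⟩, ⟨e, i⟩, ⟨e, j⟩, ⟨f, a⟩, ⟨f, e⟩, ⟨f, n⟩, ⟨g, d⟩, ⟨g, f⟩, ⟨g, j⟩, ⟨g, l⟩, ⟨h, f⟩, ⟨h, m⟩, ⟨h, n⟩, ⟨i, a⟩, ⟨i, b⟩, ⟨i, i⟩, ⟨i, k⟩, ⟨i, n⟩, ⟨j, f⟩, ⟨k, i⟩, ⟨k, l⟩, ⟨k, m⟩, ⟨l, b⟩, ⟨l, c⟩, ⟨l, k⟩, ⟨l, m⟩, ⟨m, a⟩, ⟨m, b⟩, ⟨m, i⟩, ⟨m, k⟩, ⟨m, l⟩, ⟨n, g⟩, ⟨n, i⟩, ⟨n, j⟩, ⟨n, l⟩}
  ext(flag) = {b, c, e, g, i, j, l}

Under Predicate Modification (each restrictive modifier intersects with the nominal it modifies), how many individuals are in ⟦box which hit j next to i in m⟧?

0

⟦which hit j⟧ = {x : ⟨x, j⟩ ∈ ⟦hit⟧} = {a, b, g, i, j, k, n}
⟦next to i⟧ = {x : ⟨x, i⟩ ∈ ⟦next to⟧} = {a, e, i, k, m, n}
⟦in m⟧ = {x : ⟨x, m⟩ ∈ ⟦in⟧} = {b, d, f, g, k, l, m, n}
⟦box⟧ = {a, d, f, g, h, i, j, l, m}
… ∩ ⟦which hit j⟧ = {a, d, f, g, h, i, j, l, m} ∩ {a, b, g, i, j, k, n} = {a, g, i, j}
… ∩ ⟦next to i⟧ = {a, g, i, j} ∩ {a, e, i, k, m, n} = {a, i}
… ∩ ⟦in m⟧ = {a, i} ∩ {b, d, f, g, k, l, m, n} = ∅
⟦box which hit j next to i in m⟧ = ∅, so the cardinality is 0.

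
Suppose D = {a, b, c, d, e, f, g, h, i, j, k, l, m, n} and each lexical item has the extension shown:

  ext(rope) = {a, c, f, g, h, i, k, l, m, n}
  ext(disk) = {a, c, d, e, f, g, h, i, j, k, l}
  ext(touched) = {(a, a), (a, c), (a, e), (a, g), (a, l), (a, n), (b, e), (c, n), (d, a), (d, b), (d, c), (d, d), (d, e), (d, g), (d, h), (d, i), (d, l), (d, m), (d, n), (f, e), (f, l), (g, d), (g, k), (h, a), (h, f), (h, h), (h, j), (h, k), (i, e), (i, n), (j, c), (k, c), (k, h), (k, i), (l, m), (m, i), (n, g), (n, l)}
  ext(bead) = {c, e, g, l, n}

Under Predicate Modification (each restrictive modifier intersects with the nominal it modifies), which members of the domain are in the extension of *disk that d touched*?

{a, c, d, e, g, h, i, l}

⟦that d touched⟧ = {x : ⟨d, x⟩ ∈ ⟦touched⟧} = {a, b, c, d, e, g, h, i, l, m, n}
⟦disk⟧ = {a, c, d, e, f, g, h, i, j, k, l}
… ∩ ⟦that d touched⟧ = {a, c, d, e, f, g, h, i, j, k, l} ∩ {a, b, c, d, e, g, h, i, l, m, n} = {a, c, d, e, g, h, i, l}
So ⟦disk that d touched⟧ = {a, c, d, e, g, h, i, l}.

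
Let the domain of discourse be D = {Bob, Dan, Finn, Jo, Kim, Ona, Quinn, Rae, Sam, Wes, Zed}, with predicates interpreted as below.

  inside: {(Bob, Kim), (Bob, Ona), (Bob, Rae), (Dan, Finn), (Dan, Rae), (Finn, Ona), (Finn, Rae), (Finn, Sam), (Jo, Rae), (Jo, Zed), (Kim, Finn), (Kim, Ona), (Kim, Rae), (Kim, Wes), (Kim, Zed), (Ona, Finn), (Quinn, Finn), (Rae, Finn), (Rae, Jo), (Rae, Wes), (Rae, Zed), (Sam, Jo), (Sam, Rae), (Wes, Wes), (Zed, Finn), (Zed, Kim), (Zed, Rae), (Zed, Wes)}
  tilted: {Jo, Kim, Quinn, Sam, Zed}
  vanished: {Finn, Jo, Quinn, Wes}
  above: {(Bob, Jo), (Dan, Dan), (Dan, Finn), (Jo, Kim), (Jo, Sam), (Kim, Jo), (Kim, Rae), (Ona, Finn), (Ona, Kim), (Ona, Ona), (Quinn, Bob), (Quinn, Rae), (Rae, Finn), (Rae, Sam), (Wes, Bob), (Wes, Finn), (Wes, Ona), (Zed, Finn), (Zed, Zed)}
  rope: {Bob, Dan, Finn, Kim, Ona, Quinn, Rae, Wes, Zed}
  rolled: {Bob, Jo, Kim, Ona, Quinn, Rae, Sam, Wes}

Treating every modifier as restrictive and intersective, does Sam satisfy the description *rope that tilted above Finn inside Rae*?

no

⟦that tilted⟧ = ⟦tilted⟧ = {Jo, Kim, Quinn, Sam, Zed}
⟦above Finn⟧ = {x : ⟨x, Finn⟩ ∈ ⟦above⟧} = {Dan, Ona, Rae, Wes, Zed}
⟦inside Rae⟧ = {x : ⟨x, Rae⟩ ∈ ⟦inside⟧} = {Bob, Dan, Finn, Jo, Kim, Sam, Zed}
⟦rope⟧ = {Bob, Dan, Finn, Kim, Ona, Quinn, Rae, Wes, Zed}
… ∩ ⟦that tilted⟧ = {Bob, Dan, Finn, Kim, Ona, Quinn, Rae, Wes, Zed} ∩ {Jo, Kim, Quinn, Sam, Zed} = {Kim, Quinn, Zed}
… ∩ ⟦above Finn⟧ = {Kim, Quinn, Zed} ∩ {Dan, Ona, Rae, Wes, Zed} = {Zed}
… ∩ ⟦inside Rae⟧ = {Zed} ∩ {Bob, Dan, Finn, Jo, Kim, Sam, Zed} = {Zed}
⟦rope that tilted above Finn inside Rae⟧ = {Zed}; Sam ∉ this set.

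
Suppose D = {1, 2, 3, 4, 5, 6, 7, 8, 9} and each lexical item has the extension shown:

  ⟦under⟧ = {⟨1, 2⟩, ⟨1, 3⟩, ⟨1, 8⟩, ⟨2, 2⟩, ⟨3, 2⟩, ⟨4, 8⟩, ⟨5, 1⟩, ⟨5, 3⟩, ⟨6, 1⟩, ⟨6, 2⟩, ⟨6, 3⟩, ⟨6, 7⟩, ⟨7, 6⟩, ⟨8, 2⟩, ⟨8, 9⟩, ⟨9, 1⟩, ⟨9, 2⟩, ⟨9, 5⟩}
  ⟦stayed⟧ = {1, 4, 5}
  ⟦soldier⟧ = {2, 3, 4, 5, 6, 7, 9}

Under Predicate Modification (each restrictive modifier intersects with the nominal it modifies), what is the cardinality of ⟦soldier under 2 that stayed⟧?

0

⟦under 2⟧ = {x : ⟨x, 2⟩ ∈ ⟦under⟧} = {1, 2, 3, 6, 8, 9}
⟦that stayed⟧ = ⟦stayed⟧ = {1, 4, 5}
⟦soldier⟧ = {2, 3, 4, 5, 6, 7, 9}
… ∩ ⟦under 2⟧ = {2, 3, 4, 5, 6, 7, 9} ∩ {1, 2, 3, 6, 8, 9} = {2, 3, 6, 9}
… ∩ ⟦that stayed⟧ = {2, 3, 6, 9} ∩ {1, 4, 5} = ∅
⟦soldier under 2 that stayed⟧ = ∅, so the cardinality is 0.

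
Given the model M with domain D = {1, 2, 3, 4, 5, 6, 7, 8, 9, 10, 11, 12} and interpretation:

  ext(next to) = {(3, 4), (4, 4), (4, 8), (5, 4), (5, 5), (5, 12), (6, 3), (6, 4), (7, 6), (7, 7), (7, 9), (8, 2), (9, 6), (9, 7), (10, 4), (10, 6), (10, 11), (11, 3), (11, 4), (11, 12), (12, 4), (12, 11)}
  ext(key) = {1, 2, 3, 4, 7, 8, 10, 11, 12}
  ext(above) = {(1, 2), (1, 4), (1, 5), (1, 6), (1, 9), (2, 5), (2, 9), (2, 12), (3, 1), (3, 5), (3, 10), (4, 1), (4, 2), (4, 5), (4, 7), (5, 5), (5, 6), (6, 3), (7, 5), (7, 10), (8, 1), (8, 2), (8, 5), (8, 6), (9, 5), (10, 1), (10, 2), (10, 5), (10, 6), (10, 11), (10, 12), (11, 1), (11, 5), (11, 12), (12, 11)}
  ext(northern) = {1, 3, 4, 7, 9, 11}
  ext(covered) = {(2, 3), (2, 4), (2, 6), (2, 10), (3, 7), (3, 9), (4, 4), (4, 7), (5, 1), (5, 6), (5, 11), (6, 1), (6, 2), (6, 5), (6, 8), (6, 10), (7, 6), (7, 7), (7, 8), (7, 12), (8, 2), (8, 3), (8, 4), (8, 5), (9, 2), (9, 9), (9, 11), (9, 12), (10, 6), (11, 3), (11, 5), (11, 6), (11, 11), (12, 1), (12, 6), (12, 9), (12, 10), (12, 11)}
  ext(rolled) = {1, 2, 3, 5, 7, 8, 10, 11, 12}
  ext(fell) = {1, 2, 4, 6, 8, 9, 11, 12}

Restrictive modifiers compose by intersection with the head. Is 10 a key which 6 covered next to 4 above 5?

yes

⟦which 6 covered⟧ = {x : ⟨6, x⟩ ∈ ⟦covered⟧} = {1, 2, 5, 8, 10}
⟦next to 4⟧ = {x : ⟨x, 4⟩ ∈ ⟦next to⟧} = {3, 4, 5, 6, 10, 11, 12}
⟦above 5⟧ = {x : ⟨x, 5⟩ ∈ ⟦above⟧} = {1, 2, 3, 4, 5, 7, 8, 9, 10, 11}
⟦key⟧ = {1, 2, 3, 4, 7, 8, 10, 11, 12}
… ∩ ⟦which 6 covered⟧ = {1, 2, 3, 4, 7, 8, 10, 11, 12} ∩ {1, 2, 5, 8, 10} = {1, 2, 8, 10}
… ∩ ⟦next to 4⟧ = {1, 2, 8, 10} ∩ {3, 4, 5, 6, 10, 11, 12} = {10}
… ∩ ⟦above 5⟧ = {10} ∩ {1, 2, 3, 4, 5, 7, 8, 9, 10, 11} = {10}
⟦key which 6 covered next to 4 above 5⟧ = {10}; 10 ∈ this set.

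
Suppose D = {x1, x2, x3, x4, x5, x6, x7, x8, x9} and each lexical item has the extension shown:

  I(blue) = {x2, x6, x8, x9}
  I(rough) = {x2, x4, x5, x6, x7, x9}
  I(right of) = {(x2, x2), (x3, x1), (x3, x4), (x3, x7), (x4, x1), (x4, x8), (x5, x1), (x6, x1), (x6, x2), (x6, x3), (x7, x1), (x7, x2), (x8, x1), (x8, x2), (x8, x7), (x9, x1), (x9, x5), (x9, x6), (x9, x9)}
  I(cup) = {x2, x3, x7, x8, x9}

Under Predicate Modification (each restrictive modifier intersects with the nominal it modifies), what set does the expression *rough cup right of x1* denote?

{x7, x9}

⟦right of x1⟧ = {x : ⟨x, x1⟩ ∈ ⟦right of⟧} = {x3, x4, x5, x6, x7, x8, x9}
⟦cup⟧ = {x2, x3, x7, x8, x9}
… ∩ ⟦right of x1⟧ = {x2, x3, x7, x8, x9} ∩ {x3, x4, x5, x6, x7, x8, x9} = {x3, x7, x8, x9}
… ∩ ⟦rough⟧ = {x3, x7, x8, x9} ∩ {x2, x4, x5, x6, x7, x9} = {x7, x9}
So ⟦rough cup right of x1⟧ = {x7, x9}.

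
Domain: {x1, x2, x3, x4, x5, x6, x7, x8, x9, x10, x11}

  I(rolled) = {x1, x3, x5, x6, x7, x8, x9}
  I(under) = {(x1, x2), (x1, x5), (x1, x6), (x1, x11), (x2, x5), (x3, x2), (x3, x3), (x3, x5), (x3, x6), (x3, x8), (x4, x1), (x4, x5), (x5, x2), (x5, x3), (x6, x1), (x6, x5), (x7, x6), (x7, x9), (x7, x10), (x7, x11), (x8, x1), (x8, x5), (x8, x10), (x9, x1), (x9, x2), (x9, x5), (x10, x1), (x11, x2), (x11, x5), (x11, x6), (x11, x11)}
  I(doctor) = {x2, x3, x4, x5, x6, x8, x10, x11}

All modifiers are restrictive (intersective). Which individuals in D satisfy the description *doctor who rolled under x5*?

{x3, x6, x8}

⟦who rolled⟧ = ⟦rolled⟧ = {x1, x3, x5, x6, x7, x8, x9}
⟦under x5⟧ = {x : ⟨x, x5⟩ ∈ ⟦under⟧} = {x1, x2, x3, x4, x6, x8, x9, x11}
⟦doctor⟧ = {x2, x3, x4, x5, x6, x8, x10, x11}
… ∩ ⟦who rolled⟧ = {x2, x3, x4, x5, x6, x8, x10, x11} ∩ {x1, x3, x5, x6, x7, x8, x9} = {x3, x5, x6, x8}
… ∩ ⟦under x5⟧ = {x3, x5, x6, x8} ∩ {x1, x2, x3, x4, x6, x8, x9, x11} = {x3, x6, x8}
So ⟦doctor who rolled under x5⟧ = {x3, x6, x8}.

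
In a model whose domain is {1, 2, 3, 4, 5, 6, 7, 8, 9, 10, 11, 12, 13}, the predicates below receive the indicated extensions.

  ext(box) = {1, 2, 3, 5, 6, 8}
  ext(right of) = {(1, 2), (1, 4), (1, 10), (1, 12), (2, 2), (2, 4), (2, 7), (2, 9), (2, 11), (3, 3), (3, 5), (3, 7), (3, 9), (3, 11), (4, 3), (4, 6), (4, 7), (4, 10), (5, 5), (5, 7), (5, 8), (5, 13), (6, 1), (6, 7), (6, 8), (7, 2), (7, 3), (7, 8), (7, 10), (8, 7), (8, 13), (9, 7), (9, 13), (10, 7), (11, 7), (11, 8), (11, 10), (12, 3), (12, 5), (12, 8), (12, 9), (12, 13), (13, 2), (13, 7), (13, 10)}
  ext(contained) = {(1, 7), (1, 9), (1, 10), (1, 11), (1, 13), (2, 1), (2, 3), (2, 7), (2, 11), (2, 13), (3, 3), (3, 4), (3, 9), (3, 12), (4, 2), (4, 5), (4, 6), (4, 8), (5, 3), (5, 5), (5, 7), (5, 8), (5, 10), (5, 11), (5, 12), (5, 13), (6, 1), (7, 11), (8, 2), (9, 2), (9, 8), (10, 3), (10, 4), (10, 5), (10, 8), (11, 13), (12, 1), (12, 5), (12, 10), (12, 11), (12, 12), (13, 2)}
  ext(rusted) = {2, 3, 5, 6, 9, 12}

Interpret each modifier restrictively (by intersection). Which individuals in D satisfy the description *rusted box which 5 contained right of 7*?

{3, 5}

⟦which 5 contained⟧ = {x : ⟨5, x⟩ ∈ ⟦contained⟧} = {3, 5, 7, 8, 10, 11, 12, 13}
⟦right of 7⟧ = {x : ⟨x, 7⟩ ∈ ⟦right of⟧} = {2, 3, 4, 5, 6, 8, 9, 10, 11, 13}
⟦box⟧ = {1, 2, 3, 5, 6, 8}
… ∩ ⟦which 5 contained⟧ = {1, 2, 3, 5, 6, 8} ∩ {3, 5, 7, 8, 10, 11, 12, 13} = {3, 5, 8}
… ∩ ⟦right of 7⟧ = {3, 5, 8} ∩ {2, 3, 4, 5, 6, 8, 9, 10, 11, 13} = {3, 5, 8}
… ∩ ⟦rusted⟧ = {3, 5, 8} ∩ {2, 3, 5, 6, 9, 12} = {3, 5}
So ⟦rusted box which 5 contained right of 7⟧ = {3, 5}.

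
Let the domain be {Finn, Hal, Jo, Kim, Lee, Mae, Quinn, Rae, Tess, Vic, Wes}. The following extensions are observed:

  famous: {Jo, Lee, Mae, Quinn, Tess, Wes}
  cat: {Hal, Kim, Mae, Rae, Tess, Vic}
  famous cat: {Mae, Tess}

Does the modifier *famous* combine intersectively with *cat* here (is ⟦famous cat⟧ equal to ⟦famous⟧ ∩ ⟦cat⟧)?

yes

⟦famous⟧ ∩ ⟦cat⟧ = {Jo, Lee, Mae, Quinn, Tess, Wes} ∩ {Hal, Kim, Mae, Rae, Tess, Vic} = {Mae, Tess}
Observed ⟦famous cat⟧ = {Mae, Tess}.
These coincide, so the modifier is intersective here.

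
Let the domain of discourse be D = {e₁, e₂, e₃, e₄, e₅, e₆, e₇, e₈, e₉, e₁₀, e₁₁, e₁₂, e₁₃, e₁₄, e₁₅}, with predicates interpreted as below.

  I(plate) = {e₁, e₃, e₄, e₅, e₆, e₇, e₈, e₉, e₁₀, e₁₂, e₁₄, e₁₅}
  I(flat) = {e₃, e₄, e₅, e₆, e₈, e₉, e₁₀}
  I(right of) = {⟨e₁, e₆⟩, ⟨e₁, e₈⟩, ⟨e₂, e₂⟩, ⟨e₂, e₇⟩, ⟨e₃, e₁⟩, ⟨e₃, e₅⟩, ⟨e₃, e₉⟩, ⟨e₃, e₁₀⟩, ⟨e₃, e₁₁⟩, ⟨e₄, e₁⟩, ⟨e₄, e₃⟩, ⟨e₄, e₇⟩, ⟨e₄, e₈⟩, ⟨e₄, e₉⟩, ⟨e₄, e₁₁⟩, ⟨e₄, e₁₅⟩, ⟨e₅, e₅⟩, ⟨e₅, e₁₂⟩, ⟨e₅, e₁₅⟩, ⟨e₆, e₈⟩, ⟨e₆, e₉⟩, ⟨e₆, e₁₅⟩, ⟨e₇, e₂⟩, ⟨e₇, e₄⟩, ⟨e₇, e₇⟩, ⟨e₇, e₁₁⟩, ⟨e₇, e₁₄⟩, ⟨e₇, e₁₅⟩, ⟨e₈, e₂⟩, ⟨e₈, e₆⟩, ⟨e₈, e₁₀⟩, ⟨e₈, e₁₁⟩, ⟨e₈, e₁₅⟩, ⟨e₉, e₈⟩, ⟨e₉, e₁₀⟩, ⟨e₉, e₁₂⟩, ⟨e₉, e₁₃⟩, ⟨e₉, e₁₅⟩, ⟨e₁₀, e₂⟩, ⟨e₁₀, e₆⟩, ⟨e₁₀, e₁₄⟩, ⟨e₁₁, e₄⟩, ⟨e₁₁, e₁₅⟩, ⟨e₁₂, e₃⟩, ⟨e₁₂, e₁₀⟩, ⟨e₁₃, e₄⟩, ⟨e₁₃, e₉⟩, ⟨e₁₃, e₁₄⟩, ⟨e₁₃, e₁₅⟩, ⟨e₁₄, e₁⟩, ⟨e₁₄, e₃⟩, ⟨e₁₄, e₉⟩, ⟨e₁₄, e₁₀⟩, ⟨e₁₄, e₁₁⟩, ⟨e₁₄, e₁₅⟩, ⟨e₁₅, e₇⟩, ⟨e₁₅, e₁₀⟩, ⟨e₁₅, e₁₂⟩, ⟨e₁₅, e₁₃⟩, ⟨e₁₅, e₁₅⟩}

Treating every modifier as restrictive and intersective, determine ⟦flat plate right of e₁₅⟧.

{e₄, e₅, e₆, e₈, e₉}

⟦right of e₁₅⟧ = {x : ⟨x, e₁₅⟩ ∈ ⟦right of⟧} = {e₄, e₅, e₆, e₇, e₈, e₉, e₁₁, e₁₃, e₁₄, e₁₅}
⟦plate⟧ = {e₁, e₃, e₄, e₅, e₆, e₇, e₈, e₉, e₁₀, e₁₂, e₁₄, e₁₅}
… ∩ ⟦right of e₁₅⟧ = {e₁, e₃, e₄, e₅, e₆, e₇, e₈, e₉, e₁₀, e₁₂, e₁₄, e₁₅} ∩ {e₄, e₅, e₆, e₇, e₈, e₉, e₁₁, e₁₃, e₁₄, e₁₅} = {e₄, e₅, e₆, e₇, e₈, e₉, e₁₄, e₁₅}
… ∩ ⟦flat⟧ = {e₄, e₅, e₆, e₇, e₈, e₉, e₁₄, e₁₅} ∩ {e₃, e₄, e₅, e₆, e₈, e₉, e₁₀} = {e₄, e₅, e₆, e₈, e₉}
So ⟦flat plate right of e₁₅⟧ = {e₄, e₅, e₆, e₈, e₉}.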